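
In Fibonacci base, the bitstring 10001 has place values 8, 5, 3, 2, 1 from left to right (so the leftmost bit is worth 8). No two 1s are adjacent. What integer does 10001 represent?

9

Summing the place values of the 1 bits: 8 + 1 = 9.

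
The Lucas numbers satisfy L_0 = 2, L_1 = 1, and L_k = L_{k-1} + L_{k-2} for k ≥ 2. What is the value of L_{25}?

167761

Iterating the recurrence up to L_{19} = 9349 and L_{18} = 5778:
L_{20} = L_{19} + L_{18} = 9349 + 5778 = 15127
L_{21} = L_{20} + L_{19} = 15127 + 9349 = 24476
L_{22} = L_{21} + L_{20} = 24476 + 15127 = 39603
L_{23} = L_{22} + L_{21} = 39603 + 24476 = 64079
L_{24} = L_{23} + L_{22} = 64079 + 39603 = 103682
L_{25} = L_{24} + L_{23} = 103682 + 64079 = 167761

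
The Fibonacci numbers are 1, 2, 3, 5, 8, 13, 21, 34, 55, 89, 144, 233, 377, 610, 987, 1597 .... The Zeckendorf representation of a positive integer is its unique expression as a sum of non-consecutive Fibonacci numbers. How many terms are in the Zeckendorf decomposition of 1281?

5

take 987 (≤ 1281); 1281 − 987 = 294
take 233 (≤ 294); 294 − 233 = 61
take 55 (≤ 61); 61 − 55 = 6
take 5 (≤ 6); 6 − 5 = 1
take 1 (≤ 1); 1 − 1 = 0
1281 = 987 + 233 + 55 + 5 + 1, which has 5 terms.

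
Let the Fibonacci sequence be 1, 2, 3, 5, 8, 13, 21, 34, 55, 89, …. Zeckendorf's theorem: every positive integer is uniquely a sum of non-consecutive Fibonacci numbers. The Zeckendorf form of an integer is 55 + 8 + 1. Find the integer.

55 + 8 + 1 = 64.

64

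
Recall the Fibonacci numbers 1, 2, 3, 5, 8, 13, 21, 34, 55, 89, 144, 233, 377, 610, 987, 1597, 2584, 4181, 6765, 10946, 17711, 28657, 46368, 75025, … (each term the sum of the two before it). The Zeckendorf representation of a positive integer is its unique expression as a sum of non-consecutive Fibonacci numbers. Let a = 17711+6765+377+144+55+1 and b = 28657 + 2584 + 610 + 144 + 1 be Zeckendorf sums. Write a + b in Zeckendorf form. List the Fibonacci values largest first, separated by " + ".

46368 + 6765 + 2584 + 987 + 233 + 89 + 21 + 2

The two numbers are 25053 and 31996, so their sum is 57049.
Repeatedly subtract the largest Fibonacci number that fits:
57049 − 46368 = 10681
10681 − 6765 = 3916
3916 − 2584 = 1332
1332 − 987 = 345
345 − 233 = 112
112 − 89 = 23
23 − 21 = 2
2 − 2 = 0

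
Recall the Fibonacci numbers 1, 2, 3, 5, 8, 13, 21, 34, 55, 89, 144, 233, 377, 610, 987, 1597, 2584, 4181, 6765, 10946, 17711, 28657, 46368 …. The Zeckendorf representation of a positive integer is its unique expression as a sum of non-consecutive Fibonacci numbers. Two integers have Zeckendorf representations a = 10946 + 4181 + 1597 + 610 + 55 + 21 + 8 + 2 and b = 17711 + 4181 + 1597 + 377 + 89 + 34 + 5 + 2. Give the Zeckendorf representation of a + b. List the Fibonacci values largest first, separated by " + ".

The two numbers are 17420 and 23996, so their sum is 41416.
take 28657 (≤ 41416); 41416 − 28657 = 12759
take 10946 (≤ 12759); 12759 − 10946 = 1813
take 1597 (≤ 1813); 1813 − 1597 = 216
take 144 (≤ 216); 216 − 144 = 72
take 55 (≤ 72); 72 − 55 = 17
take 13 (≤ 17); 17 − 13 = 4
take 3 (≤ 4); 4 − 3 = 1
take 1 (≤ 1); 1 − 1 = 0

28657 + 10946 + 1597 + 144 + 55 + 13 + 3 + 1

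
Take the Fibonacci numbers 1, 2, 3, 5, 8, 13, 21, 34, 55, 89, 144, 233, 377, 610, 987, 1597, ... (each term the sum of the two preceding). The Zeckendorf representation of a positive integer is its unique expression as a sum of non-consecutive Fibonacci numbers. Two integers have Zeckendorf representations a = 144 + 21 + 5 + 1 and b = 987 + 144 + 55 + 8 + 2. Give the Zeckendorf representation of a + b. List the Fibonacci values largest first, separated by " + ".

The two numbers are 171 and 1196, so their sum is 1367.
Greedily peel off the largest Fibonacci term at each step:
take 987 (≤ 1367); 1367 − 987 = 380
take 377 (≤ 380); 380 − 377 = 3
take 3 (≤ 3); 3 − 3 = 0

987 + 377 + 3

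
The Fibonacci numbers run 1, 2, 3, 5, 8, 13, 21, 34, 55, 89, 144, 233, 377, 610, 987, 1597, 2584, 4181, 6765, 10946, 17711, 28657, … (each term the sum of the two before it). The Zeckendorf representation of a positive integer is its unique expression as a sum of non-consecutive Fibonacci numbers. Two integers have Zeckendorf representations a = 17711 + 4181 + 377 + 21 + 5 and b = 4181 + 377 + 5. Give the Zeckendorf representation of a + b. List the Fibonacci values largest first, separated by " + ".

The two numbers are 22295 and 4563, so their sum is 26858.
Repeatedly subtract the largest Fibonacci number that fits:
17711 ≤ 26858 < 28657, so take 17711; remainder 9147
6765 ≤ 9147 < 10946, so take 6765; remainder 2382
1597 ≤ 2382 < 2584, so take 1597; remainder 785
610 ≤ 785 < 987, so take 610; remainder 175
144 ≤ 175 < 233, so take 144; remainder 31
21 ≤ 31 < 34, so take 21; remainder 10
8 ≤ 10 < 13, so take 8; remainder 2
2 ≤ 2 < 3, so take 2; remainder 0

17711 + 6765 + 1597 + 610 + 144 + 21 + 8 + 2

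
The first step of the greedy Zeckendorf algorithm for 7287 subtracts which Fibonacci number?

6765

6765 ≤ 7287 < 10946, so the largest Fibonacci number not exceeding 7287 is 6765.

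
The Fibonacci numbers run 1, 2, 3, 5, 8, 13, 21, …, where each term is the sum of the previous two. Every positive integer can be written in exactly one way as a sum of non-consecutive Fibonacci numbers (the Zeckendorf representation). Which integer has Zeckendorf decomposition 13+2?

13+2 = 15.

15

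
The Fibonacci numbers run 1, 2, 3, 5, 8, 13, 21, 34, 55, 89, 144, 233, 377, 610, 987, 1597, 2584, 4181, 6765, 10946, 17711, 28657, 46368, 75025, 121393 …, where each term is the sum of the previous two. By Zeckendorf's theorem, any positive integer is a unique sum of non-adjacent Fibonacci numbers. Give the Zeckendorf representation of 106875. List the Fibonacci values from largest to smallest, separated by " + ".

75025 + 28657 + 2584 + 377 + 144 + 55 + 21 + 8 + 3 + 1

106875 − 75025 = 31850
31850 − 28657 = 3193
3193 − 2584 = 609
609 − 377 = 232
232 − 144 = 88
88 − 55 = 33
33 − 21 = 12
12 − 8 = 4
4 − 3 = 1
1 − 1 = 0
So 106875 = 75025 + 28657 + 2584 + 377 + 144 + 55 + 21 + 8 + 3 + 1, with no two terms consecutive in the sequence.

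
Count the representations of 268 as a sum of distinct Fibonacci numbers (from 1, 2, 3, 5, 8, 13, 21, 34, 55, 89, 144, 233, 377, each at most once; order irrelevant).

268 = 233+34+1 = 233+21+13+1 = 144+89+34+1 = 233+21+8+5+1 = … (7 more), for 11 in all.

11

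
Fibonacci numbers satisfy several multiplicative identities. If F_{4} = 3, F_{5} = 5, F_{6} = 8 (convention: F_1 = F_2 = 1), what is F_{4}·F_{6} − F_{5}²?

3·8 − 5² = 24 − 25 = -1. (Cassini's identity: F_{k−1}F_{k+1} − F_k² = (−1)^k.)

-1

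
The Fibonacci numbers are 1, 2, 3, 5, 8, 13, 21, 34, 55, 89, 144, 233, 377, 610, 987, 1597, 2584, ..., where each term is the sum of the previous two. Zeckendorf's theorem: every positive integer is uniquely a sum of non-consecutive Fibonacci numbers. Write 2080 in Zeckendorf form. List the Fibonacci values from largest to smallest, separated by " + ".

1597 + 377 + 89 + 13 + 3 + 1

Greedily peel off the largest Fibonacci term at each step:
1597 ≤ 2080 < 2584, so take 1597; remainder 483
377 ≤ 483 < 610, so take 377; remainder 106
89 ≤ 106 < 144, so take 89; remainder 17
13 ≤ 17 < 21, so take 13; remainder 4
3 ≤ 4 < 5, so take 3; remainder 1
1 ≤ 1 < 2, so take 1; remainder 0
So 2080 = 1597 + 377 + 89 + 13 + 3 + 1, with no two terms consecutive in the sequence.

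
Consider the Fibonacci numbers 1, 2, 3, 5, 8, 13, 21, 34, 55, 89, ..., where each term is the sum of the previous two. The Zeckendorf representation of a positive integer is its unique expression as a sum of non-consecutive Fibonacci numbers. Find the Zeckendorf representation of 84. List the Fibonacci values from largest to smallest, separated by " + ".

55 + 21 + 8

Greedily peel off the largest Fibonacci term at each step:
55 ≤ 84 < 89, so take 55; remainder 29
21 ≤ 29 < 34, so take 21; remainder 8
8 ≤ 8 < 13, so take 8; remainder 0
So 84 = 55 + 21 + 8, with no two terms consecutive in the sequence.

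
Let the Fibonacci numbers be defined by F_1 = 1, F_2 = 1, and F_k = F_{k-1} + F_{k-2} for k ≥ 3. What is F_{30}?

832040

Iterating the recurrence up to F_{25} = 75025 and F_{24} = 46368:
F_{26} = F_{25} + F_{24} = 75025 + 46368 = 121393
F_{27} = F_{26} + F_{25} = 121393 + 75025 = 196418
F_{28} = F_{27} + F_{26} = 196418 + 121393 = 317811
F_{29} = F_{28} + F_{27} = 317811 + 196418 = 514229
F_{30} = F_{29} + F_{28} = 514229 + 317811 = 832040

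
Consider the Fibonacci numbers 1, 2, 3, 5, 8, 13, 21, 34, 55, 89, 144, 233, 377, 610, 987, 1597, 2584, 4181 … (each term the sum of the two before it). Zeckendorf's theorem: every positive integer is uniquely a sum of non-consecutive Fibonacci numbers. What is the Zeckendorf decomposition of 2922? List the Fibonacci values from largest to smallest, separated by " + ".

Repeatedly subtract the largest Fibonacci number that fits:
2922 − 2584 = 338
338 − 233 = 105
105 − 89 = 16
16 − 13 = 3
3 − 3 = 0
So 2922 = 2584 + 233 + 89 + 13 + 3, with no two terms consecutive in the sequence.

2584 + 233 + 89 + 13 + 3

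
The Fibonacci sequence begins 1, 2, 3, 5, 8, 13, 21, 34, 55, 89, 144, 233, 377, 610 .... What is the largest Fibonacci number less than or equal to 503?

377

377 ≤ 503 < 610, so the largest Fibonacci number not exceeding 503 is 377.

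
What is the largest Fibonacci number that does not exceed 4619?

4181 ≤ 4619 < 6765, so the largest Fibonacci number not exceeding 4619 is 4181.

4181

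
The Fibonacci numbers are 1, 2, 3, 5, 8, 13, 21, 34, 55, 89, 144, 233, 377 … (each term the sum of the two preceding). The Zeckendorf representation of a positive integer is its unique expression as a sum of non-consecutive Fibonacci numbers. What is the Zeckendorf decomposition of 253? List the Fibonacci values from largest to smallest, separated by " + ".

233 + 13 + 5 + 2

Repeatedly subtract the largest Fibonacci number that fits:
253: greatest Fibonacci not exceeding it is 233, leaving 20
20: greatest Fibonacci not exceeding it is 13, leaving 7
7: greatest Fibonacci not exceeding it is 5, leaving 2
2: greatest Fibonacci not exceeding it is 2, leaving 0
So 253 = 233 + 13 + 5 + 2, with no two terms consecutive in the sequence.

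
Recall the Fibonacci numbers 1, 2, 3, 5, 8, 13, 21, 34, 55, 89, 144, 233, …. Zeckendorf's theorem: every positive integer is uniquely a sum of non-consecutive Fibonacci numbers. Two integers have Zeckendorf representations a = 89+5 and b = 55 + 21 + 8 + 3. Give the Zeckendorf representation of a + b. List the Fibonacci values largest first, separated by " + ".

The two numbers are 94 and 87, so their sum is 181.
Greedy algorithm:
subtract 144 from 181: 37 remains
subtract 34 from 37: 3 remains
subtract 3 from 3: 0 remains

144 + 34 + 3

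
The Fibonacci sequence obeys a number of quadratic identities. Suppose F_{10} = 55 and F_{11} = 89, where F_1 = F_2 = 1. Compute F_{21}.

By F_{2k+1} = F_k² + F_{k+1}²: F_{21} = 55² + 89² = 3025 + 7921 = 10946.

10946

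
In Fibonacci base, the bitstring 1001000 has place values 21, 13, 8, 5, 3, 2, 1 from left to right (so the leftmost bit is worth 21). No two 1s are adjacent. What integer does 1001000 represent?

Summing the place values of the 1 bits: 21 + 5 = 26.

26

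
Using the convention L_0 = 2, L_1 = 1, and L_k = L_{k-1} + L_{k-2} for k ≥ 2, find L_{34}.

12752043

Iterating the recurrence up to L_{30} = 1860498 and L_{29} = 1149851:
L_{31} = L_{30} + L_{29} = 1860498 + 1149851 = 3010349
L_{32} = L_{31} + L_{30} = 3010349 + 1860498 = 4870847
L_{33} = L_{32} + L_{31} = 4870847 + 3010349 = 7881196
L_{34} = L_{33} + L_{32} = 7881196 + 4870847 = 12752043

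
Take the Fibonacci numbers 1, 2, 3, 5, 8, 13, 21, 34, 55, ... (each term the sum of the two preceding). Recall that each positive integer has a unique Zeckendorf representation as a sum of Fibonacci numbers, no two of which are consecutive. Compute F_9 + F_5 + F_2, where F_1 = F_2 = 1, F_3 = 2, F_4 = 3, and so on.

40

F_9 + F_5 + F_2 = 34 + 5 + 1 = 40.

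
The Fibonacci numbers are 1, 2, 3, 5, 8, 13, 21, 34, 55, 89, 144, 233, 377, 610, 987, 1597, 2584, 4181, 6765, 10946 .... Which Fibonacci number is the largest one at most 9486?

6765 ≤ 9486 < 10946, so the largest Fibonacci number not exceeding 9486 is 6765.

6765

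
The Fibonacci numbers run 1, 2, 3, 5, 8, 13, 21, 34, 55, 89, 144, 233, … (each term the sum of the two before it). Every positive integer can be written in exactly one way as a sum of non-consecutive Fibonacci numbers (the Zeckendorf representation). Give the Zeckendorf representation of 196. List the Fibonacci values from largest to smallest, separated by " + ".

144 + 34 + 13 + 5

Repeatedly subtract the largest Fibonacci number that fits:
take 144 (≤ 196); 196 − 144 = 52
take 34 (≤ 52); 52 − 34 = 18
take 13 (≤ 18); 18 − 13 = 5
take 5 (≤ 5); 5 − 5 = 0
So 196 = 144 + 34 + 13 + 5, with no two terms consecutive in the sequence.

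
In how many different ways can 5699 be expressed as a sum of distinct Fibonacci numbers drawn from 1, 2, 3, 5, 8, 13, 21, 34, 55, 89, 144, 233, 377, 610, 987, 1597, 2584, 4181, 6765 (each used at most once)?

34

Starting from the Zeckendorf form and repeatedly splitting a term F_k into F_{k−1} + F_{k−2} (when neither is already used) reaches every representation.
5699 = 4181+987+377+144+8+2 = 4181+987+377+144+5+3+2 = 4181+987+377+89+55+8+2 = 4181+987+377+89+55+5+3+2 = 4181+987+377+89+34+21+8+2 = … (29 more), for 34 in all.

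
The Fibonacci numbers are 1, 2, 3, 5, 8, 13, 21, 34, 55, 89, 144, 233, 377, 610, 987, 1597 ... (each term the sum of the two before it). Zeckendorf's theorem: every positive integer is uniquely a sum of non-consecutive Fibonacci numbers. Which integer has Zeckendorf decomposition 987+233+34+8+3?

987+233+34+8+3 = 1265.

1265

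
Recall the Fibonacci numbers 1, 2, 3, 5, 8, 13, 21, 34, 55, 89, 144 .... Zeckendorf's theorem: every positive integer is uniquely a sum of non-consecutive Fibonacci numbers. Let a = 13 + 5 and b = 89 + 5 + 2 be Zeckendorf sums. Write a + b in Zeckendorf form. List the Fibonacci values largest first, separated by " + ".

89 + 21 + 3 + 1

The two numbers are 18 and 96, so their sum is 114.
114: greatest Fibonacci not exceeding it is 89, leaving 25
25: greatest Fibonacci not exceeding it is 21, leaving 4
4: greatest Fibonacci not exceeding it is 3, leaving 1
1: greatest Fibonacci not exceeding it is 1, leaving 0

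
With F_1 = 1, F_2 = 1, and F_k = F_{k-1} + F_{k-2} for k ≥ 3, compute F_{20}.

6765

Iterating the recurrence up to F_{13} = 233 and F_{12} = 144:
F_{14} = F_{13} + F_{12} = 233 + 144 = 377
F_{15} = F_{14} + F_{13} = 377 + 233 = 610
F_{16} = F_{15} + F_{14} = 610 + 377 = 987
F_{17} = F_{16} + F_{15} = 987 + 610 = 1597
F_{18} = F_{17} + F_{16} = 1597 + 987 = 2584
F_{19} = F_{18} + F_{17} = 2584 + 1597 = 4181
F_{20} = F_{19} + F_{18} = 4181 + 2584 = 6765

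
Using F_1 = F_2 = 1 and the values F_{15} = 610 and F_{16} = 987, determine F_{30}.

By the doubling identity F_{2k} = F_k(2F_{k+1} − F_k): F_{30} = 610·(2·987 − 610) = 610·1364 = 832040.

832040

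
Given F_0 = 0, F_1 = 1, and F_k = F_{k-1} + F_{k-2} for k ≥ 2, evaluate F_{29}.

Iterating the recurrence up to F_{25} = 75025 and F_{24} = 46368:
F_{26} = F_{25} + F_{24} = 75025 + 46368 = 121393
F_{27} = F_{26} + F_{25} = 121393 + 75025 = 196418
F_{28} = F_{27} + F_{26} = 196418 + 121393 = 317811
F_{29} = F_{28} + F_{27} = 317811 + 196418 = 514229

514229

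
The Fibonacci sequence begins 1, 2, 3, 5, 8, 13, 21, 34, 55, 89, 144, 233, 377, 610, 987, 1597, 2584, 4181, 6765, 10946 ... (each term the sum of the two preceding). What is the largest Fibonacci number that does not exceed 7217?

6765 ≤ 7217 < 10946, so the largest Fibonacci number not exceeding 7217 is 6765.

6765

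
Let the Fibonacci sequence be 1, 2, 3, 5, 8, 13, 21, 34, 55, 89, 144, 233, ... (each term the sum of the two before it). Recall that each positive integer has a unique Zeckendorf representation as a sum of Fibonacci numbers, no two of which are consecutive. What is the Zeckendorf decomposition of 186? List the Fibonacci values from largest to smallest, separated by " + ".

144 + 34 + 8

Greedily peel off the largest Fibonacci term at each step:
take 144 (≤ 186); 186 − 144 = 42
take 34 (≤ 42); 42 − 34 = 8
take 8 (≤ 8); 8 − 8 = 0
So 186 = 144 + 34 + 8, with no two terms consecutive in the sequence.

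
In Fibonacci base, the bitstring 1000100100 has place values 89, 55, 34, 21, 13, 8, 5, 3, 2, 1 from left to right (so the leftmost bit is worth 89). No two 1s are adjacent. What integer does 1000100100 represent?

Summing the place values of the 1 bits: 89 + 13 + 3 = 105.

105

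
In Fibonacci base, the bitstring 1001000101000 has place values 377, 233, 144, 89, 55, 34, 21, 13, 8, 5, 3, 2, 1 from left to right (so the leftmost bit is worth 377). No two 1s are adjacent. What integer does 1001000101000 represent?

Summing the place values of the 1 bits: 377 + 89 + 13 + 5 = 484.

484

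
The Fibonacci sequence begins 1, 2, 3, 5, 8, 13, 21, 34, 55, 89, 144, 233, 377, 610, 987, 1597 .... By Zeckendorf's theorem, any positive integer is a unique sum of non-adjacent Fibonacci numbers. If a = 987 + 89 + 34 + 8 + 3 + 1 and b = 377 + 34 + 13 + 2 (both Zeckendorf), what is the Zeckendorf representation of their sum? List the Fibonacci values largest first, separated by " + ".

987 + 377 + 144 + 34 + 5 + 1

The two numbers are 1122 and 426, so their sum is 1548.
largest Fibonacci ≤ 1548 is 987; 1548 − 987 = 561
largest Fibonacci ≤ 561 is 377; 561 − 377 = 184
largest Fibonacci ≤ 184 is 144; 184 − 144 = 40
largest Fibonacci ≤ 40 is 34; 40 − 34 = 6
largest Fibonacci ≤ 6 is 5; 6 − 5 = 1
largest Fibonacci ≤ 1 is 1; 1 − 1 = 0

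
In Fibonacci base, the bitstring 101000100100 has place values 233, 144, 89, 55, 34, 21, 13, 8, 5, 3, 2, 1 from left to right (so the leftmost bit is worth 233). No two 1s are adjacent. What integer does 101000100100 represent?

Summing the place values of the 1 bits: 233 + 89 + 13 + 3 = 338.

338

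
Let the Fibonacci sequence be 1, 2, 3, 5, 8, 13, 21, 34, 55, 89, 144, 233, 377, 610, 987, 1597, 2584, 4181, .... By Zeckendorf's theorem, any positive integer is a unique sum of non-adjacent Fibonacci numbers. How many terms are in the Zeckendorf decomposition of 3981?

take 2584 (≤ 3981); 3981 − 2584 = 1397
take 987 (≤ 1397); 1397 − 987 = 410
take 377 (≤ 410); 410 − 377 = 33
take 21 (≤ 33); 33 − 21 = 12
take 8 (≤ 12); 12 − 8 = 4
take 3 (≤ 4); 4 − 3 = 1
take 1 (≤ 1); 1 − 1 = 0
3981 = 2584 + 987 + 377 + 21 + 8 + 3 + 1, which has 7 terms.

7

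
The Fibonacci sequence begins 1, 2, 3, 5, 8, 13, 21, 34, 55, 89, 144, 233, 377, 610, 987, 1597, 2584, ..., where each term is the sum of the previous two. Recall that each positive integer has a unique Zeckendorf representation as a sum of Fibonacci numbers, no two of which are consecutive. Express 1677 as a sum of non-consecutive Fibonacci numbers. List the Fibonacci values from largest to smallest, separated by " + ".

1597 ≤ 1677 < 2584, so take 1597; remainder 80
55 ≤ 80 < 89, so take 55; remainder 25
21 ≤ 25 < 34, so take 21; remainder 4
3 ≤ 4 < 5, so take 3; remainder 1
1 ≤ 1 < 2, so take 1; remainder 0
So 1677 = 1597 + 55 + 21 + 3 + 1, with no two terms consecutive in the sequence.

1597 + 55 + 21 + 3 + 1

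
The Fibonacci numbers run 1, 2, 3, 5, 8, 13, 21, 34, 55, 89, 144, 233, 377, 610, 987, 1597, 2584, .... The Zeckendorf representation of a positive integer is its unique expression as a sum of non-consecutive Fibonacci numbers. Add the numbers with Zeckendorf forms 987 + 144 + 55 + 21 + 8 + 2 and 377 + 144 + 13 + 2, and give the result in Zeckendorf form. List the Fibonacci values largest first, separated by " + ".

1597 + 144 + 8 + 3 + 1

The two numbers are 1217 and 536, so their sum is 1753.
Repeatedly subtract the largest Fibonacci number that fits:
subtract 1597 from 1753: 156 remains
subtract 144 from 156: 12 remains
subtract 8 from 12: 4 remains
subtract 3 from 4: 1 remains
subtract 1 from 1: 0 remains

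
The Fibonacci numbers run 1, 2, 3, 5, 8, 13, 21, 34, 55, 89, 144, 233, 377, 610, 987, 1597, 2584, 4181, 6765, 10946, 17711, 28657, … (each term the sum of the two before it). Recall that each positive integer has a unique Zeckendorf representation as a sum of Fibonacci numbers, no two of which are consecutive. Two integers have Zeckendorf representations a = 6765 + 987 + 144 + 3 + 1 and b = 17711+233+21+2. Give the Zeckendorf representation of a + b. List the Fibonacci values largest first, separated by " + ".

The two numbers are 7900 and 17967, so their sum is 25867.
25867 − 17711 = 8156
8156 − 6765 = 1391
1391 − 987 = 404
404 − 377 = 27
27 − 21 = 6
6 − 5 = 1
1 − 1 = 0

17711 + 6765 + 987 + 377 + 21 + 5 + 1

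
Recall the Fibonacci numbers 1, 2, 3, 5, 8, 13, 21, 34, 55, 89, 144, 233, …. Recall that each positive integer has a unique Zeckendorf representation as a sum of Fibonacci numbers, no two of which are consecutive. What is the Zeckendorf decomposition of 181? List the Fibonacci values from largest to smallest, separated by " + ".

144 + 34 + 3

Greedily peel off the largest Fibonacci term at each step:
subtract 144 from 181: 37 remains
subtract 34 from 37: 3 remains
subtract 3 from 3: 0 remains
So 181 = 144 + 34 + 3, with no two terms consecutive in the sequence.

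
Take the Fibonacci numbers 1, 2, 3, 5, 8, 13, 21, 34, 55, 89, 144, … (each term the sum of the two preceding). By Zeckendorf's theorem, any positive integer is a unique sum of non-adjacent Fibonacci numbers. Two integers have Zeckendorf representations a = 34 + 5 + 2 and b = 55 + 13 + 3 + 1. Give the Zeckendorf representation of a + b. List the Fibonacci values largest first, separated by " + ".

89 + 21 + 3

The two numbers are 41 and 72, so their sum is 113.
Greedy algorithm:
113: greatest Fibonacci not exceeding it is 89, leaving 24
24: greatest Fibonacci not exceeding it is 21, leaving 3
3: greatest Fibonacci not exceeding it is 3, leaving 0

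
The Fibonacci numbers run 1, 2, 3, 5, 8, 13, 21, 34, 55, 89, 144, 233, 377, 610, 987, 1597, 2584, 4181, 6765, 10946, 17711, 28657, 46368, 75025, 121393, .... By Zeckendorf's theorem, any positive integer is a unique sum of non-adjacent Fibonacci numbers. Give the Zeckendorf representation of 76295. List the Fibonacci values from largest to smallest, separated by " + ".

Greedily peel off the largest Fibonacci term at each step:
subtract 75025 from 76295: 1270 remains
subtract 987 from 1270: 283 remains
subtract 233 from 283: 50 remains
subtract 34 from 50: 16 remains
subtract 13 from 16: 3 remains
subtract 3 from 3: 0 remains
So 76295 = 75025 + 987 + 233 + 34 + 13 + 3, with no two terms consecutive in the sequence.

75025 + 987 + 233 + 34 + 13 + 3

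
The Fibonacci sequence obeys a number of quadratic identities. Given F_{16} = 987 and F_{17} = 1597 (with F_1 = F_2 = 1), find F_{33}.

By F_{2k+1} = F_k² + F_{k+1}²: F_{33} = 987² + 1597² = 974169 + 2550409 = 3524578.

3524578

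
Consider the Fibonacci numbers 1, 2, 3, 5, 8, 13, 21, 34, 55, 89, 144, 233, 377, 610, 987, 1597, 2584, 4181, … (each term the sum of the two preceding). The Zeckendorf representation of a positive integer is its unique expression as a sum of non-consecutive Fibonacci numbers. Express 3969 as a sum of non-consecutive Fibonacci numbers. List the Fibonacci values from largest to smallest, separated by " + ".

2584 + 987 + 377 + 21

Greedy algorithm:
subtract 2584 from 3969: 1385 remains
subtract 987 from 1385: 398 remains
subtract 377 from 398: 21 remains
subtract 21 from 21: 0 remains
So 3969 = 2584 + 987 + 377 + 21, with no two terms consecutive in the sequence.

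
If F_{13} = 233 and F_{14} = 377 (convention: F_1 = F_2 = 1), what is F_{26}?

By the doubling identity F_{2k} = F_k(2F_{k+1} − F_k): F_{26} = 233·(2·377 − 233) = 233·521 = 121393.

121393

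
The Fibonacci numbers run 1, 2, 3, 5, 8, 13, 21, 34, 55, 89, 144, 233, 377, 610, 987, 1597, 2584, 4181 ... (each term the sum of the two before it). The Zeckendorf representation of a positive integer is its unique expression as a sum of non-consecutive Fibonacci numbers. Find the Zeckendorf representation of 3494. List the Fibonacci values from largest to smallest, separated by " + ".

2584 + 610 + 233 + 55 + 8 + 3 + 1

3494 − 2584 = 910
910 − 610 = 300
300 − 233 = 67
67 − 55 = 12
12 − 8 = 4
4 − 3 = 1
1 − 1 = 0
So 3494 = 2584 + 610 + 233 + 55 + 8 + 3 + 1, with no two terms consecutive in the sequence.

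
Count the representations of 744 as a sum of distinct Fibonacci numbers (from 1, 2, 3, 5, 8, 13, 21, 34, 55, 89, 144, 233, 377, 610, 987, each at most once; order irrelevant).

744 = 610+89+34+8+3 = 610+89+34+8+2+1 = 610+89+21+13+8+3 = … (18 more), for 21 in all.

21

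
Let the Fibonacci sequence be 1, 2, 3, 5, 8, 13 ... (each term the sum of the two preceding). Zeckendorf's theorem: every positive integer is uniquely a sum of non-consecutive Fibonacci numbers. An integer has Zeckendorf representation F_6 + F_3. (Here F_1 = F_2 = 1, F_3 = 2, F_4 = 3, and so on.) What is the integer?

F_6 + F_3 = 8 + 2 = 10.

10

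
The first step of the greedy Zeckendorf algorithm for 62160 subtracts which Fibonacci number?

46368 ≤ 62160 < 75025, so the largest Fibonacci number not exceeding 62160 is 46368.

46368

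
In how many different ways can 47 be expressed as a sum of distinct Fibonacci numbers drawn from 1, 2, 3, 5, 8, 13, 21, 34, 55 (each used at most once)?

Starting from the Zeckendorf form and repeatedly splitting a term F_k into F_{k−1} + F_{k−2} (when neither is already used) reaches every representation.
47 = 34+13 = 34+8+5 = 34+8+3+2 = 21+13+8+5 = … (1 more), for 5 in all.

5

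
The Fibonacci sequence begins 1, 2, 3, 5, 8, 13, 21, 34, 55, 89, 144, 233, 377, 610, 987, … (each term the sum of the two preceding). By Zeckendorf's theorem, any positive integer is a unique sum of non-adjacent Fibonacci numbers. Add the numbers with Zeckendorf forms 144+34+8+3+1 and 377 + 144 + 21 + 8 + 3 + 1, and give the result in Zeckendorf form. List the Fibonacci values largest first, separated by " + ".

610 + 89 + 34 + 8 + 3

The two numbers are 190 and 554, so their sum is 744.
Greedily peel off the largest Fibonacci term at each step:
744 − 610 = 134
134 − 89 = 45
45 − 34 = 11
11 − 8 = 3
3 − 3 = 0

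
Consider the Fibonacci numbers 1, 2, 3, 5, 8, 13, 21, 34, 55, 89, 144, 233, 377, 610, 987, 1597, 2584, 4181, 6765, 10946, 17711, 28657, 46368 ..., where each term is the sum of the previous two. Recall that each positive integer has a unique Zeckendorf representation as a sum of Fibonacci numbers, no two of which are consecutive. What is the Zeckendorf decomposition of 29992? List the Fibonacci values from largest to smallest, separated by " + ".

29992 − 28657 = 1335
1335 − 987 = 348
348 − 233 = 115
115 − 89 = 26
26 − 21 = 5
5 − 5 = 0
So 29992 = 28657 + 987 + 233 + 89 + 21 + 5, with no two terms consecutive in the sequence.

28657 + 987 + 233 + 89 + 21 + 5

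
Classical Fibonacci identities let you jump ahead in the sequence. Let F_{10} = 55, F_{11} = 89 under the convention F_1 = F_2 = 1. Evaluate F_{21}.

10946

By the addition formula F_{m+n} = F_m F_{n+1} + F_{m−1} F_n with m=11, n=10: F_{21} = 89·89 + 55·55 = 7921 + 3025 = 10946.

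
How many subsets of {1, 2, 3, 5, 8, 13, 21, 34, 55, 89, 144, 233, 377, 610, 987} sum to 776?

Each representation comes from the Zeckendorf form by replacing some F_k with F_{k−1} + F_{k−2} where possible.
776 = 610+144+21+1 = 610+144+13+8+1 = 610+89+55+21+1 = 377+233+144+21+1 = 610+144+13+5+3+1 = … (11 more), for 16 in all.

16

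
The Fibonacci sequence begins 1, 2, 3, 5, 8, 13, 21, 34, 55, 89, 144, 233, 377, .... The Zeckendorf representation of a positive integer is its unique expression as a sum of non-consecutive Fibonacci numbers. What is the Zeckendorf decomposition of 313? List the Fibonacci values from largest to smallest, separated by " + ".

233 + 55 + 21 + 3 + 1

Greedy algorithm:
largest Fibonacci ≤ 313 is 233; 313 − 233 = 80
largest Fibonacci ≤ 80 is 55; 80 − 55 = 25
largest Fibonacci ≤ 25 is 21; 25 − 21 = 4
largest Fibonacci ≤ 4 is 3; 4 − 3 = 1
largest Fibonacci ≤ 1 is 1; 1 − 1 = 0
So 313 = 233 + 55 + 21 + 3 + 1, with no two terms consecutive in the sequence.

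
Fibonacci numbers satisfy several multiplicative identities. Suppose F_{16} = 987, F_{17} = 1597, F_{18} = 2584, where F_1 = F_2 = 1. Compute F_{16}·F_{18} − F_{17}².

-1

987·2584 − 1597² = 2550408 − 2550409 = -1. (Cassini's identity: F_{k−1}F_{k+1} − F_k² = (−1)^k.)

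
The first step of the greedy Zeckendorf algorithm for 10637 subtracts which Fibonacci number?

6765 ≤ 10637 < 10946, so the largest Fibonacci number not exceeding 10637 is 6765.

6765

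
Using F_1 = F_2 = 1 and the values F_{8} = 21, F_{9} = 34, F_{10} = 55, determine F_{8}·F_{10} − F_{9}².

21·55 − 34² = 1155 − 1156 = -1. (Cassini's identity: F_{k−1}F_{k+1} − F_k² = (−1)^k.)

-1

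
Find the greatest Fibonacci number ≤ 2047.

1597

1597 ≤ 2047 < 2584, so the largest Fibonacci number not exceeding 2047 is 1597.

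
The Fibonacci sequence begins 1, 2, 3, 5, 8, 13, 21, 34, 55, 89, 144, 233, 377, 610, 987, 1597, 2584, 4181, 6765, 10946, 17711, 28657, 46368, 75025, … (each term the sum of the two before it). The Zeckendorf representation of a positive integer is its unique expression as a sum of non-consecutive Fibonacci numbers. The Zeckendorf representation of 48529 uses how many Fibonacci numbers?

take 46368 (≤ 48529); 48529 − 46368 = 2161
take 1597 (≤ 2161); 2161 − 1597 = 564
take 377 (≤ 564); 564 − 377 = 187
take 144 (≤ 187); 187 − 144 = 43
take 34 (≤ 43); 43 − 34 = 9
take 8 (≤ 9); 9 − 8 = 1
take 1 (≤ 1); 1 − 1 = 0
48529 = 46368 + 1597 + 377 + 144 + 34 + 8 + 1, which has 7 terms.

7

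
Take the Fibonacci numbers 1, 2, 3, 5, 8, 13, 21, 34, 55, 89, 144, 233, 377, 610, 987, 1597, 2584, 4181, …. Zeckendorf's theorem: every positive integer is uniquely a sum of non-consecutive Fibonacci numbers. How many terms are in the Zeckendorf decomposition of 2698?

2698: greatest Fibonacci not exceeding it is 2584, leaving 114
114: greatest Fibonacci not exceeding it is 89, leaving 25
25: greatest Fibonacci not exceeding it is 21, leaving 4
4: greatest Fibonacci not exceeding it is 3, leaving 1
1: greatest Fibonacci not exceeding it is 1, leaving 0
2698 = 2584 + 89 + 21 + 3 + 1, which has 5 terms.

5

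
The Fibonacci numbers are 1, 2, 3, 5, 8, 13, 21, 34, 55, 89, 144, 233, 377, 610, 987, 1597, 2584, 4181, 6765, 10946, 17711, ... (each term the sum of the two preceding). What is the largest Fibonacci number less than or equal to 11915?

10946 ≤ 11915 < 17711, so the largest Fibonacci number not exceeding 11915 is 10946.

10946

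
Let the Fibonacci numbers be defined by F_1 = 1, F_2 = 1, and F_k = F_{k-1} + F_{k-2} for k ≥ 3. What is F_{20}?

6765

Iterating the recurrence up to F_{14} = 377 and F_{13} = 233:
F_{15} = F_{14} + F_{13} = 377 + 233 = 610
F_{16} = F_{15} + F_{14} = 610 + 377 = 987
F_{17} = F_{16} + F_{15} = 987 + 610 = 1597
F_{18} = F_{17} + F_{16} = 1597 + 987 = 2584
F_{19} = F_{18} + F_{17} = 2584 + 1597 = 4181
F_{20} = F_{19} + F_{18} = 4181 + 2584 = 6765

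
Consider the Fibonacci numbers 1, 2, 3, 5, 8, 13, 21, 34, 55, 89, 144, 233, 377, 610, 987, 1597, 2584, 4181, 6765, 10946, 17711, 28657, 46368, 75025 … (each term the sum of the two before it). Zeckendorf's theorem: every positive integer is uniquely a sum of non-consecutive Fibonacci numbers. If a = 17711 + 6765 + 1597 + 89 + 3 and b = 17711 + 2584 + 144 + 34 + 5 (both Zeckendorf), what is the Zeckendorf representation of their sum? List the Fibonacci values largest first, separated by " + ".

46368 + 233 + 34 + 8

The two numbers are 26165 and 20478, so their sum is 46643.
take 46368 (≤ 46643); 46643 − 46368 = 275
take 233 (≤ 275); 275 − 233 = 42
take 34 (≤ 42); 42 − 34 = 8
take 8 (≤ 8); 8 − 8 = 0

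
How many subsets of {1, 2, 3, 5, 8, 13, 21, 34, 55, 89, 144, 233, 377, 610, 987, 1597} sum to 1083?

Each representation comes from the Zeckendorf form by replacing some F_k with F_{k−1} + F_{k−2} where possible.
1083 = 987+89+5+2 = 987+55+34+5+2 = 610+377+89+5+2 = … (6 more), for 9 in all.

9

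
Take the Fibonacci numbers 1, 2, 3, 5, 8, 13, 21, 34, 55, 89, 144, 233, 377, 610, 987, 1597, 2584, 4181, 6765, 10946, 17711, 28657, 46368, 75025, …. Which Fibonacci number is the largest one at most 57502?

46368

46368 ≤ 57502 < 75025, so the largest Fibonacci number not exceeding 57502 is 46368.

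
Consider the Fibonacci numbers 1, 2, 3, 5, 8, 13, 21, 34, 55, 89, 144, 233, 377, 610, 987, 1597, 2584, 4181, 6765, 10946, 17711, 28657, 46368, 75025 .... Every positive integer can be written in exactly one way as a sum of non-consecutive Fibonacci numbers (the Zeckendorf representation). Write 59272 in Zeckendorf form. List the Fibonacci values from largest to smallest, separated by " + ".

46368 + 10946 + 1597 + 233 + 89 + 34 + 5

46368 ≤ 59272 < 75025, so take 46368; remainder 12904
10946 ≤ 12904 < 17711, so take 10946; remainder 1958
1597 ≤ 1958 < 2584, so take 1597; remainder 361
233 ≤ 361 < 377, so take 233; remainder 128
89 ≤ 128 < 144, so take 89; remainder 39
34 ≤ 39 < 55, so take 34; remainder 5
5 ≤ 5 < 8, so take 5; remainder 0
So 59272 = 46368 + 10946 + 1597 + 233 + 89 + 34 + 5, with no two terms consecutive in the sequence.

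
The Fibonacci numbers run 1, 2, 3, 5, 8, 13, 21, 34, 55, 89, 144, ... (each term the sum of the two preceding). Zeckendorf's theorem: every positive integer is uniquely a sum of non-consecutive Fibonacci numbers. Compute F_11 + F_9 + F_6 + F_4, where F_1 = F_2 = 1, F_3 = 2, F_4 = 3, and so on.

F_11 + F_9 + F_6 + F_4 = 89 + 34 + 8 + 3 = 134.

134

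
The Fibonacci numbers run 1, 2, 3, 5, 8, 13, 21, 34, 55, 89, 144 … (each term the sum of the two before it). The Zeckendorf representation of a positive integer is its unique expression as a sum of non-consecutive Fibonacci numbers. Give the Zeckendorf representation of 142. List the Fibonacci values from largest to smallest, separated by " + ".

89 + 34 + 13 + 5 + 1

Repeatedly subtract the largest Fibonacci number that fits:
subtract 89 from 142: 53 remains
subtract 34 from 53: 19 remains
subtract 13 from 19: 6 remains
subtract 5 from 6: 1 remains
subtract 1 from 1: 0 remains
So 142 = 89 + 34 + 13 + 5 + 1, with no two terms consecutive in the sequence.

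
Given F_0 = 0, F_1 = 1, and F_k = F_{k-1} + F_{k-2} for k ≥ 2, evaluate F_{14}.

377

Iterating the recurrence up to F_{8} = 21 and F_{7} = 13:
F_{9} = F_{8} + F_{7} = 21 + 13 = 34
F_{10} = F_{9} + F_{8} = 34 + 21 = 55
F_{11} = F_{10} + F_{9} = 55 + 34 = 89
F_{12} = F_{11} + F_{10} = 89 + 55 = 144
F_{13} = F_{12} + F_{11} = 144 + 89 = 233
F_{14} = F_{13} + F_{12} = 233 + 144 = 377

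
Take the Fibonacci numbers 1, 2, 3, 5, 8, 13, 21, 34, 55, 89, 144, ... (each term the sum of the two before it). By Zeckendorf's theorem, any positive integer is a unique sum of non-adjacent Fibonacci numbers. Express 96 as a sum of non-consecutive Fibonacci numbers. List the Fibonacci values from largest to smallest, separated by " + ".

Greedily peel off the largest Fibonacci term at each step:
subtract 89 from 96: 7 remains
subtract 5 from 7: 2 remains
subtract 2 from 2: 0 remains
So 96 = 89 + 5 + 2, with no two terms consecutive in the sequence.

89 + 5 + 2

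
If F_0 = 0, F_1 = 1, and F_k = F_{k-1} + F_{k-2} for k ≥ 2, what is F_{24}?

Iterating the recurrence up to F_{19} = 4181 and F_{18} = 2584:
F_{20} = F_{19} + F_{18} = 4181 + 2584 = 6765
F_{21} = F_{20} + F_{19} = 6765 + 4181 = 10946
F_{22} = F_{21} + F_{20} = 10946 + 6765 = 17711
F_{23} = F_{22} + F_{21} = 17711 + 10946 = 28657
F_{24} = F_{23} + F_{22} = 28657 + 17711 = 46368

46368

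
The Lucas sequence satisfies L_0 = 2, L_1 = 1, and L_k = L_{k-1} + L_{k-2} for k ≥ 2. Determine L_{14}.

Iterating the recurrence up to L_{7} = 29 and L_{6} = 18:
L_{8} = L_{7} + L_{6} = 29 + 18 = 47
L_{9} = L_{8} + L_{7} = 47 + 29 = 76
L_{10} = L_{9} + L_{8} = 76 + 47 = 123
L_{11} = L_{10} + L_{9} = 123 + 76 = 199
L_{12} = L_{11} + L_{10} = 199 + 123 = 322
L_{13} = L_{12} + L_{11} = 322 + 199 = 521
L_{14} = L_{13} + L_{12} = 521 + 322 = 843

843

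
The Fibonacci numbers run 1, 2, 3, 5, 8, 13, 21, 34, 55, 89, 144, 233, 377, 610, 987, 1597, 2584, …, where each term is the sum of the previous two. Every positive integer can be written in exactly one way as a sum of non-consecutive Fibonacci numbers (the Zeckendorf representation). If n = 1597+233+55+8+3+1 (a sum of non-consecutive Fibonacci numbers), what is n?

1597+233+55+8+3+1 = 1897.

1897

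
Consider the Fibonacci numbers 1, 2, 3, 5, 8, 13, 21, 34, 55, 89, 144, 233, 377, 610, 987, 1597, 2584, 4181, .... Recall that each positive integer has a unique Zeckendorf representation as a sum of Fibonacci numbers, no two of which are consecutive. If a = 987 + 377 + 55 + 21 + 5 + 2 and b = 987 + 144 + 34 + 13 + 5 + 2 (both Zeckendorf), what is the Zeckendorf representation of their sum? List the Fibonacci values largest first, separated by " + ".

The two numbers are 1447 and 1185, so their sum is 2632.
Greedy algorithm:
2632 − 2584 = 48
48 − 34 = 14
14 − 13 = 1
1 − 1 = 0

2584 + 34 + 13 + 1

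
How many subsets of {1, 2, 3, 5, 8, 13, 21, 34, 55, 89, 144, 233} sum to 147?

147 = 144+3 = 144+2+1 = 89+55+3 = 89+55+2+1 = 89+34+21+3 = … (4 more), for 9 in all.

9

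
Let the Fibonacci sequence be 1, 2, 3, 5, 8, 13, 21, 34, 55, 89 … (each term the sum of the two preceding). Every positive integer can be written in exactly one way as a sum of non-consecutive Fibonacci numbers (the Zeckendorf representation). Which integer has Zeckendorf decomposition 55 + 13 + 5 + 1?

74

55 + 13 + 5 + 1 = 74.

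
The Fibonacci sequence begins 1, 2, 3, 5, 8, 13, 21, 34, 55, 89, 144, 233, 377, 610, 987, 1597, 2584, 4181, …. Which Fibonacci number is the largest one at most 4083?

2584

2584 ≤ 4083 < 4181, so the largest Fibonacci number not exceeding 4083 is 2584.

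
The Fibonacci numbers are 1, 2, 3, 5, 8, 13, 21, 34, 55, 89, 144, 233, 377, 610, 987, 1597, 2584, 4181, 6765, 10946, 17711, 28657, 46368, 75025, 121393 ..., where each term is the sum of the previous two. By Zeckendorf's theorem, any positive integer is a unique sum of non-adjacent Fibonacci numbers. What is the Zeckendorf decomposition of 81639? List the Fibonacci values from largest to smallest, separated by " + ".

75025 + 4181 + 1597 + 610 + 144 + 55 + 21 + 5 + 1

Greedy algorithm:
subtract 75025 from 81639: 6614 remains
subtract 4181 from 6614: 2433 remains
subtract 1597 from 2433: 836 remains
subtract 610 from 836: 226 remains
subtract 144 from 226: 82 remains
subtract 55 from 82: 27 remains
subtract 21 from 27: 6 remains
subtract 5 from 6: 1 remains
subtract 1 from 1: 0 remains
So 81639 = 75025 + 4181 + 1597 + 610 + 144 + 55 + 21 + 5 + 1, with no two terms consecutive in the sequence.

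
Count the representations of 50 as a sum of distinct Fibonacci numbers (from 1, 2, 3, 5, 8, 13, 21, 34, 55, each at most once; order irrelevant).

6

Starting from the Zeckendorf form and repeatedly splitting a term F_k into F_{k−1} + F_{k−2} (when neither is already used) reaches every representation.
50 = 34+13+3 = 34+13+2+1 = 34+8+5+3 = 34+8+5+2+1 = 21+13+8+5+3 = … (1 more), for 6 in all.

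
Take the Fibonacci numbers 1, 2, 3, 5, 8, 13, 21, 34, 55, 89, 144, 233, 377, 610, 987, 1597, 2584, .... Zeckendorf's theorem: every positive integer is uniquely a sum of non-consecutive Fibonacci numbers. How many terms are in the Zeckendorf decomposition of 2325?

5

largest Fibonacci ≤ 2325 is 1597; 2325 − 1597 = 728
largest Fibonacci ≤ 728 is 610; 728 − 610 = 118
largest Fibonacci ≤ 118 is 89; 118 − 89 = 29
largest Fibonacci ≤ 29 is 21; 29 − 21 = 8
largest Fibonacci ≤ 8 is 8; 8 − 8 = 0
2325 = 1597 + 610 + 89 + 21 + 8, which has 5 terms.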